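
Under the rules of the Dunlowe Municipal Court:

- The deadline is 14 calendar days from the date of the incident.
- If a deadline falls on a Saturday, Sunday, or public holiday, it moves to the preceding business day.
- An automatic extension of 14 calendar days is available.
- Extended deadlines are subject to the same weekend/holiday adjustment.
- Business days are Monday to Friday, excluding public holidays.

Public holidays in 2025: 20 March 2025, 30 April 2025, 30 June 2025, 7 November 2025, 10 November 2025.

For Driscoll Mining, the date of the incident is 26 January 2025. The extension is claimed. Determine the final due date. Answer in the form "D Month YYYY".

21 February 2025

From 26 January 2025, 14 calendar days later is 9 February 2025.
Because 9 February 2025 is a Sunday, the deadline becomes 7 February 2025 (Friday).
The 14-calendar-day extension moves the deadline from 7 February 2025 to 21 February 2025.
21 February 2025 is a Friday and not a listed holiday, so it stands.
Deadline: 21 February 2025.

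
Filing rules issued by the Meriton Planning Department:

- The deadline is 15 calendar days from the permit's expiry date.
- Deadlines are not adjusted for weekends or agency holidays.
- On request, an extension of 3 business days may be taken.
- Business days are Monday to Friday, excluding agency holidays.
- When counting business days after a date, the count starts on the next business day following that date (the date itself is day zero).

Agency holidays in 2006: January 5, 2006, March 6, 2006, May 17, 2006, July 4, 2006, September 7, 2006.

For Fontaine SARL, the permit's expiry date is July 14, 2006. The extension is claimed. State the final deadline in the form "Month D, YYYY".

Adding 15 calendar days to July 14, 2006 gives July 29, 2006.
July 29, 2006 falls on a Saturday. The rules make no weekend/holiday allowance, so it remains July 29, 2006.
The 3-business-day extension runs from July 29, 2006 to August 2, 2006.
August 2, 2006 is a Wednesday; no weekend or holiday adjustment applies.
Deadline: August 2, 2006.

August 2, 2006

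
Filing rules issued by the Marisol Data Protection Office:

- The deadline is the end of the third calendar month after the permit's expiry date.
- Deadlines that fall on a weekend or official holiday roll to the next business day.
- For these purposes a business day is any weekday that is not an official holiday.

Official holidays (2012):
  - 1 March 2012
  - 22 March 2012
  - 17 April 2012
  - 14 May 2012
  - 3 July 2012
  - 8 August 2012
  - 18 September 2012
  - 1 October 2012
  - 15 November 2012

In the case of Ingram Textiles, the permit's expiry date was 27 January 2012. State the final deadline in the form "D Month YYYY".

3 months after 27 January 2012 falls in April 2012; the last day of that month is 30 April 2012.
30 April 2012 is a Monday and not a listed holiday, so it stands.
The final due date is 30 April 2012.

30 April 2012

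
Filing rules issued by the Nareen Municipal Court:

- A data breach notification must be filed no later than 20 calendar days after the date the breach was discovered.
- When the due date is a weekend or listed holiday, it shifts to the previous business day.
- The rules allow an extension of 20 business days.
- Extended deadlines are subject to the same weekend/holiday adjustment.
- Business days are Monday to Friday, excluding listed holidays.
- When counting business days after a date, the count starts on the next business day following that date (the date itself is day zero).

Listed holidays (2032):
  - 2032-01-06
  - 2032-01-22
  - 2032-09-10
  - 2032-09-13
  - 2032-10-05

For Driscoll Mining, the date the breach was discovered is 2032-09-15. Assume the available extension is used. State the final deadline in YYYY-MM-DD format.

Adding 20 calendar days to 2032-09-15 gives 2032-10-05.
2032-10-05 is a listed holiday; the preceding business day is 2032-10-04 (Monday).
Counting 20 further business days from 2032-10-04 reaches 2032-11-02.
2032-11-02 falls on a Tuesday, which is a business day, so no adjustment is needed.
Deadline: 2032-11-02.

2032-11-02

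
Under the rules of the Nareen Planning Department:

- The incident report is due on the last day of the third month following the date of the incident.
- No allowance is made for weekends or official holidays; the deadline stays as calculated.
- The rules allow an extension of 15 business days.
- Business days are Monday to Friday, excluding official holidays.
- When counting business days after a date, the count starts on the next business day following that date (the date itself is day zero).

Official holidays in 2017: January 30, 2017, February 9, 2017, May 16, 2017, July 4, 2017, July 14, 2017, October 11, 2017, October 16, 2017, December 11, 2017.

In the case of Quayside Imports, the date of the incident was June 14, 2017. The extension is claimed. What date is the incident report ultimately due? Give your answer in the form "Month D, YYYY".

3 months after June 14, 2017 is September 2017; that month ends on September 30, 2017.
September 30, 2017 falls on a Saturday. The rules make no weekend/holiday allowance, so it remains September 30, 2017.
Counting 15 further business days from September 30, 2017 reaches October 24, 2017.
October 24, 2017 falls on a Tuesday. The rules make no weekend/holiday allowance, so it remains October 24, 2017.
Deadline: October 24, 2017.

October 24, 2017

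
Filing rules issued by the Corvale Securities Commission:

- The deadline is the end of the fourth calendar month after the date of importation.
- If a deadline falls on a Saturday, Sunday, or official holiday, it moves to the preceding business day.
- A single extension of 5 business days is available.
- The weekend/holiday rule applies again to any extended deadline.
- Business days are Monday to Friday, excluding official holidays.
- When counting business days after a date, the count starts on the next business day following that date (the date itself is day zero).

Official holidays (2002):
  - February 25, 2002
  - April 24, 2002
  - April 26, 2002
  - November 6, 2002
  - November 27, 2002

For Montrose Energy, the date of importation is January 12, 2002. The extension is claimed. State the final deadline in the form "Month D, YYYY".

4 months after January 12, 2002 is May 2002; that month ends on May 31, 2002.
May 31, 2002 falls on a Friday, which is a business day, so no adjustment is needed.
Applying the 5-business-day extension: 5 business days after May 31, 2002 is June 7, 2002.
June 7, 2002 falls on a Friday, which is a business day, so no adjustment is needed.
So the filing is due June 7, 2002.

June 7, 2002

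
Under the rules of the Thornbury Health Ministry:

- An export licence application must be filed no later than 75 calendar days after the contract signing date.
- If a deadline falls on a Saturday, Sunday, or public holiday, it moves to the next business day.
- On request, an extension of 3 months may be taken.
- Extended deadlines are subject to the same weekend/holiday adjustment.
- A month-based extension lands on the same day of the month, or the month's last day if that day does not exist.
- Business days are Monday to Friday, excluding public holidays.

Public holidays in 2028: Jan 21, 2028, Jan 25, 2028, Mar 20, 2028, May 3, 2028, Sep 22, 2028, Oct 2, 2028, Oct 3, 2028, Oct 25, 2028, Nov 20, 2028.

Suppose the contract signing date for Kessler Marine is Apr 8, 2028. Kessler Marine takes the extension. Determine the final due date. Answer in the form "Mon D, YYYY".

Sep 25, 2028

Trigger date Apr 8, 2028 + 75 calendar days = Jun 22, 2028.
Since Jun 22, 2028 is a Thursday and not a holiday, the date is unchanged.
The 3 months extension carries Jun 22, 2028 to Sep 22, 2028.
Sep 22, 2028 falls on a listed holiday. Rolling to the next business day gives Sep 25, 2028, a Monday.
The final due date is Sep 25, 2028.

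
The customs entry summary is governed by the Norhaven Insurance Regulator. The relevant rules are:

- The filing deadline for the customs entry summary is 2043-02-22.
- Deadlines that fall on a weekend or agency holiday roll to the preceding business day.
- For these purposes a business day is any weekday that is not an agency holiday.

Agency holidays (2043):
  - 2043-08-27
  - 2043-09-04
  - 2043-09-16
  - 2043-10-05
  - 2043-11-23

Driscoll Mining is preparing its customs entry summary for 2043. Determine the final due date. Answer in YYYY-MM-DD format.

2043-02-20

The stated deadline is 2043-02-22.
2043-02-22 is a Sunday; the preceding business day is 2043-02-20 (Friday).
Deadline: 2043-02-20.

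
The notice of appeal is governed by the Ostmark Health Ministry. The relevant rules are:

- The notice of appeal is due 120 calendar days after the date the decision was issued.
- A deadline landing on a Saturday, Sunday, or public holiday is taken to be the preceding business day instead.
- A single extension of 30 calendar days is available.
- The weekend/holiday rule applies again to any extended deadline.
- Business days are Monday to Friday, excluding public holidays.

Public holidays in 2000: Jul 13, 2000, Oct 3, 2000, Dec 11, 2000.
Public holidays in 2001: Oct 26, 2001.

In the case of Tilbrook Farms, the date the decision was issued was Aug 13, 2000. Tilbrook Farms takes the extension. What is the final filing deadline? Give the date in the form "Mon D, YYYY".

Trigger date Aug 13, 2000 + 120 calendar days = Dec 11, 2000.
Dec 11, 2000 is a listed holiday; the preceding business day is Dec 8, 2000 (Friday).
With the 30-day extension, Dec 8, 2000 becomes Jan 7, 2001.
Jan 7, 2001 falls on a Sunday. Rolling to the preceding business day gives Jan 5, 2001, a Friday.
So the filing is due Jan 5, 2001.

Jan 5, 2001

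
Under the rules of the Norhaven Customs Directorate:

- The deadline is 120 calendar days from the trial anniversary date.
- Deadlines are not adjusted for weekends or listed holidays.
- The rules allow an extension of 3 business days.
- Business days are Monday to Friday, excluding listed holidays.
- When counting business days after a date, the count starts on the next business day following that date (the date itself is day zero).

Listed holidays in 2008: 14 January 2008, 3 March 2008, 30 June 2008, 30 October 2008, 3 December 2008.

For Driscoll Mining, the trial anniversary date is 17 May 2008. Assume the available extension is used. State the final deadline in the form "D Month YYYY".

17 September 2008

120 calendar days after 17 May 2008 is 14 September 2008.
No adjustment is made for weekends or holidays, so 14 September 2008 stands.
The 3-business-day extension runs from 14 September 2008 to 17 September 2008.
No adjustment is made for weekends or holidays, so 17 September 2008 stands.
The final due date is 17 September 2008.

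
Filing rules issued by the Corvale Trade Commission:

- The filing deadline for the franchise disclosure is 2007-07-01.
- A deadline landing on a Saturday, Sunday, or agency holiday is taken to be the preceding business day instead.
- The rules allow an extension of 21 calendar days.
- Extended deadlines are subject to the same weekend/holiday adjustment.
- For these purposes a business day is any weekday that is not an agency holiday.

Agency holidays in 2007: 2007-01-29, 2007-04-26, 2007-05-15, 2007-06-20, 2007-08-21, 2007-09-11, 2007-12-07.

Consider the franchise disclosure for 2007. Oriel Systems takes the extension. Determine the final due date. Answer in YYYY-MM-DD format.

Start from the fixed due date, 2007-07-01.
Because 2007-07-01 is a Sunday, the deadline becomes 2007-06-29 (Friday).
With the 21-day extension, 2007-06-29 becomes 2007-07-20.
Since 2007-07-20 is a Friday and not a holiday, the date is unchanged.
Deadline: 2007-07-20.

2007-07-20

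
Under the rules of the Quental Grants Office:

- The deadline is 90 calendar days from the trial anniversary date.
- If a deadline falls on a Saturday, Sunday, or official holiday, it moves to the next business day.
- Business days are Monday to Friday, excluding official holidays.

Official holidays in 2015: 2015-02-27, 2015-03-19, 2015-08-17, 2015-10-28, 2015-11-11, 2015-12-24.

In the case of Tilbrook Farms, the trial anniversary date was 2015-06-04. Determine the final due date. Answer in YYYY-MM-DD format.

From 2015-06-04, 90 calendar days later is 2015-09-02.
2015-09-02 falls on a Wednesday, which is a business day, so no adjustment is needed.
Final deadline: 2015-09-02.

2015-09-02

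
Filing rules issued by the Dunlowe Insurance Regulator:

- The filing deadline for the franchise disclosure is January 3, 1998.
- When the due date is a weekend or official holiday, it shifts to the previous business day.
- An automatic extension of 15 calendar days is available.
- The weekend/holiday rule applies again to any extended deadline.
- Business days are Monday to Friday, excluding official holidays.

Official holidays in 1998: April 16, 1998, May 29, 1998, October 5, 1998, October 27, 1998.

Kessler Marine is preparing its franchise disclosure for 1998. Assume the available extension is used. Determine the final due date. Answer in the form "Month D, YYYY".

The statutory due date is January 3, 1998.
January 3, 1998 is a Saturday; the preceding business day is January 2, 1998 (Friday).
Add the 15 calendar-day extension to January 2, 1998: January 17, 1998.
January 17, 1998 is a Saturday, so it moves to the preceding business day, January 16, 1998 (Friday).
The final due date is January 16, 1998.

January 16, 1998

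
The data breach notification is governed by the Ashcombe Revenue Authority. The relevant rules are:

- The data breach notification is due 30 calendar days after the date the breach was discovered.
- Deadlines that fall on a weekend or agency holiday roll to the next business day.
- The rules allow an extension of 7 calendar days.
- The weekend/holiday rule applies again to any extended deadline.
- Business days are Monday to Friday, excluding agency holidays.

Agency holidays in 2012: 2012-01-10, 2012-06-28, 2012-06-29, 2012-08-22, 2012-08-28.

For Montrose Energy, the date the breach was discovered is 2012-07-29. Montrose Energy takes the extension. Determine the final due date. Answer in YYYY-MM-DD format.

From 2012-07-29, 30 calendar days later is 2012-08-28.
2012-08-28 is a listed holiday, so it moves to the next business day, 2012-08-29 (Wednesday).
The 7-calendar-day extension moves the deadline from 2012-08-29 to 2012-09-05.
2012-09-05 falls on a Wednesday, which is a business day, so no adjustment is needed.
Deadline: 2012-09-05.

2012-09-05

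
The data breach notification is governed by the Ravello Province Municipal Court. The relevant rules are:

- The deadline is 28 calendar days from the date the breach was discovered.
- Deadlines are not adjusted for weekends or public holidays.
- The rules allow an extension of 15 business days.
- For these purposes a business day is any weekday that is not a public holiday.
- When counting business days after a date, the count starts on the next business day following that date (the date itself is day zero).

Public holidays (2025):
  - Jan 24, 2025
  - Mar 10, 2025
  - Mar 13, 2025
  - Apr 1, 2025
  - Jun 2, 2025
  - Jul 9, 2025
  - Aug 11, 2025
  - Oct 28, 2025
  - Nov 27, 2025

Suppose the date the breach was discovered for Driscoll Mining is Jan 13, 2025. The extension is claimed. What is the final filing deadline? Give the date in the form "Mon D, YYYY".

Mar 3, 2025

Adding 28 calendar days to Jan 13, 2025 gives Feb 10, 2025.
Feb 10, 2025 falls on a Monday. The rules make no weekend/holiday allowance, so it remains Feb 10, 2025.
The 15-business-day extension runs from Feb 10, 2025 to Mar 3, 2025.
Mar 3, 2025 falls on a Monday. The rules make no weekend/holiday allowance, so it remains Mar 3, 2025.
So the filing is due Mar 3, 2025.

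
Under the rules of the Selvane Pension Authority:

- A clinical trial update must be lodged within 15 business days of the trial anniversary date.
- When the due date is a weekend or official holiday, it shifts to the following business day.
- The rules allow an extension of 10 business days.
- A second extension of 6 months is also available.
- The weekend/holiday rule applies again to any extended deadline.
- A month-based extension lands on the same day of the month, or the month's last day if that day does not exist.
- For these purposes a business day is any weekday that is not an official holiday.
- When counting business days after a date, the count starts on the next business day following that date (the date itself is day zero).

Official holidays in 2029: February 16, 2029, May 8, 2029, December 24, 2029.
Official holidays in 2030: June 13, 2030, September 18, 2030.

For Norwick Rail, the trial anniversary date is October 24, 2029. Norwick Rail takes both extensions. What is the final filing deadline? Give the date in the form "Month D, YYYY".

May 28, 2030

Counting 15 business days after October 24, 2029 (skipping weekends and listed holidays) reaches November 14, 2029.
Since November 14, 2029 is a Wednesday and not a holiday, the date is unchanged.
The 10-business-day extension runs from November 14, 2029 to November 28, 2029.
November 28, 2029 falls on a Wednesday, which is a business day, so no adjustment is needed.
The 6 months extension carries November 28, 2029 to May 28, 2030.
Since May 28, 2030 is a Tuesday and not a holiday, the date is unchanged.
Deadline: May 28, 2030.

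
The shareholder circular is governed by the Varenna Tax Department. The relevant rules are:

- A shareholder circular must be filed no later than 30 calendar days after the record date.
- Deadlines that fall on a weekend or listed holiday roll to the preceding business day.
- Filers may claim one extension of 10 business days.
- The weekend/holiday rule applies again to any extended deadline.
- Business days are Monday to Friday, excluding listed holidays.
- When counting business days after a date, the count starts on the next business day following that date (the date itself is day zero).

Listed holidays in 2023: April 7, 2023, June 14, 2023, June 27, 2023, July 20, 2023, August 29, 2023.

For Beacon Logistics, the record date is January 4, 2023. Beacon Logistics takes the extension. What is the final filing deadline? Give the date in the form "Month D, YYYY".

February 17, 2023

30 calendar days after January 4, 2023 is February 3, 2023.
February 3, 2023 is a Friday and not a listed holiday, so it stands.
Counting 10 further business days from February 3, 2023 reaches February 17, 2023.
February 17, 2023 is a Friday and not a listed holiday, so it stands.
So the filing is due February 17, 2023.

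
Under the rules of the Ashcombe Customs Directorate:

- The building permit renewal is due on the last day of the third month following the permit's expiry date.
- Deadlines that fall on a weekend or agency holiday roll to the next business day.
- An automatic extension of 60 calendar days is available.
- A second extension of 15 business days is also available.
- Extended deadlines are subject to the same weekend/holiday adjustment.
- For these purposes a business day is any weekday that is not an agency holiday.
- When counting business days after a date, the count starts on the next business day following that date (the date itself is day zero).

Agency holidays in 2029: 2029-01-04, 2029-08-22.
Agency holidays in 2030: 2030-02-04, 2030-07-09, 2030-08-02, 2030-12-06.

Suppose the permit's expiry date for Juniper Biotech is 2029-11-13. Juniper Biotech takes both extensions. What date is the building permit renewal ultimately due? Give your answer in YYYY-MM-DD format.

3 months after 2029-11-13 is February 2030; that month ends on 2030-02-28.
2030-02-28 is a Thursday and not a listed holiday, so it stands.
Applying the 60-calendar-day extension: 2030-02-28 + 60 days = 2030-04-29.
2030-04-29 is a Monday and not a listed holiday, so it stands.
Applying the 15-business-day extension: 15 business days after 2030-04-29 is 2030-05-20.
2030-05-20 (Monday) is already a business day.
So the filing is due 2030-05-20.

2030-05-20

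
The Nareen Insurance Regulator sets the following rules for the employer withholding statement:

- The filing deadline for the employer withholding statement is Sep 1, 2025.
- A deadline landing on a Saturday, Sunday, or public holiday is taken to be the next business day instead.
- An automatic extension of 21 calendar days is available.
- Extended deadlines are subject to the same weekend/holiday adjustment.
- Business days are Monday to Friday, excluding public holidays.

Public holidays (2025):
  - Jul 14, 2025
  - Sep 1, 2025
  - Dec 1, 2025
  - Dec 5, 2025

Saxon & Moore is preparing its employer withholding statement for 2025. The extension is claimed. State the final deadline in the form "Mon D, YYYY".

Sep 23, 2025

Start from the fixed due date, Sep 1, 2025.
Sep 1, 2025 is a listed holiday, so it moves to the next business day, Sep 2, 2025 (Tuesday).
The 21-calendar-day extension moves the deadline from Sep 2, 2025 to Sep 23, 2025.
Sep 23, 2025 falls on a Tuesday, which is a business day, so no adjustment is needed.
The final due date is Sep 23, 2025.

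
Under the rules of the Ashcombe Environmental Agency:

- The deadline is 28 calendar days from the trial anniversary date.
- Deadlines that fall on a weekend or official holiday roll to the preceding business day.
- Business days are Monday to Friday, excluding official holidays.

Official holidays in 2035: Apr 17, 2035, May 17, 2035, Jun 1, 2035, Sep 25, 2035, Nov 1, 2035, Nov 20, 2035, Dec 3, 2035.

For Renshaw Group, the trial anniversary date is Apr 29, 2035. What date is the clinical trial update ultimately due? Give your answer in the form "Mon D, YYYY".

From Apr 29, 2035, 28 calendar days later is May 27, 2035.
Because May 27, 2035 is a Sunday, the deadline becomes May 25, 2035 (Friday).
So the filing is due May 25, 2035.

May 25, 2035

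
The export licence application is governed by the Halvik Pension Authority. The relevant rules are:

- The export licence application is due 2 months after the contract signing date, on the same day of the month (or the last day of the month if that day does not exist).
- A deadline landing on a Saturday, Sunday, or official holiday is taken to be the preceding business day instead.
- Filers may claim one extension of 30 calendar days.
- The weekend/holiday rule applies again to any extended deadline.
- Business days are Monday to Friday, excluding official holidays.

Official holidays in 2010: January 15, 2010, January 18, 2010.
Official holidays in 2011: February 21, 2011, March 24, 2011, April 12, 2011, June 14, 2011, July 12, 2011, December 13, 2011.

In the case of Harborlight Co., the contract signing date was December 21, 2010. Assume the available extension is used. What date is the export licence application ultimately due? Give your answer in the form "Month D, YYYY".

March 18, 2011

Moving 2 months forward from December 21, 2010 on the corresponding day gives February 21, 2011.
Because February 21, 2011 is a listed holiday, the deadline becomes February 18, 2011 (Friday).
Add the 30 calendar-day extension to February 18, 2011: March 20, 2011.
March 20, 2011 is a Sunday; the preceding business day is March 18, 2011 (Friday).
So the filing is due March 18, 2011.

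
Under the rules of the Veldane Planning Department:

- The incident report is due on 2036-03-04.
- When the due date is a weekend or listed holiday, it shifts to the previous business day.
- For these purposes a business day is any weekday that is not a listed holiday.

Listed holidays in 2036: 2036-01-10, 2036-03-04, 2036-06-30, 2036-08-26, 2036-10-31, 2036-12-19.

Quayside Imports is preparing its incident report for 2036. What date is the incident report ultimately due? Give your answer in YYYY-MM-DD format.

2036-03-03

Start from the fixed due date, 2036-03-04.
2036-03-04 is a listed holiday, so it moves to the preceding business day, 2036-03-03 (Monday).
So the filing is due 2036-03-03.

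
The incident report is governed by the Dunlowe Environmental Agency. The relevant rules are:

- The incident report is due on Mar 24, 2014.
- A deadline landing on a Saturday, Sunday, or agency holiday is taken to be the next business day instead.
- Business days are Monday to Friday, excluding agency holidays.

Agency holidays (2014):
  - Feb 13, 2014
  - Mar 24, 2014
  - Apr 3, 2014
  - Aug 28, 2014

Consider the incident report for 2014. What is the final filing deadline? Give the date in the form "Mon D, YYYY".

Mar 25, 2014

The statutory due date is Mar 24, 2014.
Mar 24, 2014 is a listed holiday, so it moves to the next business day, Mar 25, 2014 (Tuesday).
The final due date is Mar 25, 2014.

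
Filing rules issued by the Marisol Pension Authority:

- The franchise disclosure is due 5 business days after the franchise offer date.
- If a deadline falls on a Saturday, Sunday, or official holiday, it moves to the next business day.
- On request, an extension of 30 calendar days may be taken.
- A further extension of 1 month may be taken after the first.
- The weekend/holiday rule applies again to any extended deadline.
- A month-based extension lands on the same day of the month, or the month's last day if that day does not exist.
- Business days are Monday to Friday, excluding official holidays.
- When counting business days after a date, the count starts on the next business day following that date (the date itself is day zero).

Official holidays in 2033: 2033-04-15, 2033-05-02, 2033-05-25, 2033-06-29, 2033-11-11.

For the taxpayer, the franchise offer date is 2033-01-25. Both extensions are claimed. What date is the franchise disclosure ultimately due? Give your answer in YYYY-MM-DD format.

Starting the day after 2033-01-25 and counting 5 business days lands on 2033-02-01.
Since 2033-02-01 is a Tuesday and not a holiday, the date is unchanged.
The 30-calendar-day extension moves the deadline from 2033-02-01 to 2033-03-03.
2033-03-03 (Thursday) is already a business day.
The 1 month extension carries 2033-03-03 to 2033-04-03.
Because 2033-04-03 is a Sunday, the deadline becomes 2033-04-04 (Monday).
The final due date is 2033-04-04.

2033-04-04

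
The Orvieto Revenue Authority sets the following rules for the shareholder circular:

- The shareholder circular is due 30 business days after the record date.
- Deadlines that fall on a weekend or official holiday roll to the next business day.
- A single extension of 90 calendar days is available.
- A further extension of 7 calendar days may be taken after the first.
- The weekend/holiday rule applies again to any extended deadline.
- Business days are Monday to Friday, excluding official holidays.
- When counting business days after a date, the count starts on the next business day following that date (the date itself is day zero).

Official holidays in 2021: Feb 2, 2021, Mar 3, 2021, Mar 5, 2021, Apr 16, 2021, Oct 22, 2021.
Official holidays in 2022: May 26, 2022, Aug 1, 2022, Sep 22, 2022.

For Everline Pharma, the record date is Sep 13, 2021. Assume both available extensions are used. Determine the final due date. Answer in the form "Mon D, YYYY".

Jan 31, 2022

Starting the day after Sep 13, 2021 and counting 30 business days lands on Oct 26, 2021.
Oct 26, 2021 falls on a Tuesday, which is a business day, so no adjustment is needed.
With the 90-day extension, Oct 26, 2021 becomes Jan 24, 2022.
Jan 24, 2022 falls on a Monday, which is a business day, so no adjustment is needed.
With the 7-day extension, Jan 24, 2022 becomes Jan 31, 2022.
Jan 31, 2022 is a Monday and not a listed holiday, so it stands.
So the filing is due Jan 31, 2022.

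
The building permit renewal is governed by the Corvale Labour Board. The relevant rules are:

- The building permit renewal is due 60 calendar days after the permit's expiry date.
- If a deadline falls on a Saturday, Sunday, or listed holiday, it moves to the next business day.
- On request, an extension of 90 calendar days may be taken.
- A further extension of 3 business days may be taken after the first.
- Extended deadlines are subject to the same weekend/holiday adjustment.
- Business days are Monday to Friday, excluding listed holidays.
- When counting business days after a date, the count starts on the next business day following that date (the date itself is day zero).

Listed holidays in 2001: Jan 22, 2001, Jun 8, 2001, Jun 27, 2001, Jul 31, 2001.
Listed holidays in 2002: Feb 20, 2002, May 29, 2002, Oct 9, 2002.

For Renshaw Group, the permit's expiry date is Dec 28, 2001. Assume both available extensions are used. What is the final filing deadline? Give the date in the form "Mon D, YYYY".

60 calendar days after Dec 28, 2001 is Feb 26, 2002.
Feb 26, 2002 (Tuesday) is already a business day.
Add the 90 calendar-day extension to Feb 26, 2002: May 27, 2002.
May 27, 2002 (Monday) is already a business day.
Applying the 3-business-day extension: 3 business days after May 27, 2002 is May 31, 2002.
May 31, 2002 falls on a Friday, which is a business day, so no adjustment is needed.
Deadline: May 31, 2002.

May 31, 2002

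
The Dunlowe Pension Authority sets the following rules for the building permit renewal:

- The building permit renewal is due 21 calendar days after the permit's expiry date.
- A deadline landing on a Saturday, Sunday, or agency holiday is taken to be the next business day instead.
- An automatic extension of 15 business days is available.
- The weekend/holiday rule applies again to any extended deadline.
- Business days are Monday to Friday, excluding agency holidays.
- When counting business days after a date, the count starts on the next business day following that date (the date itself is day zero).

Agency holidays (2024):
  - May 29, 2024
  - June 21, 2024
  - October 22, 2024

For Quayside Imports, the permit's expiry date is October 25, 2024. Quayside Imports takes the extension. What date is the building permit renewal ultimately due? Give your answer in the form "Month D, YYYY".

December 6, 2024

21 calendar days after October 25, 2024 is November 15, 2024.
November 15, 2024 falls on a Friday, which is a business day, so no adjustment is needed.
Counting 15 further business days from November 15, 2024 reaches December 6, 2024.
December 6, 2024 falls on a Friday, which is a business day, so no adjustment is needed.
So the filing is due December 6, 2024.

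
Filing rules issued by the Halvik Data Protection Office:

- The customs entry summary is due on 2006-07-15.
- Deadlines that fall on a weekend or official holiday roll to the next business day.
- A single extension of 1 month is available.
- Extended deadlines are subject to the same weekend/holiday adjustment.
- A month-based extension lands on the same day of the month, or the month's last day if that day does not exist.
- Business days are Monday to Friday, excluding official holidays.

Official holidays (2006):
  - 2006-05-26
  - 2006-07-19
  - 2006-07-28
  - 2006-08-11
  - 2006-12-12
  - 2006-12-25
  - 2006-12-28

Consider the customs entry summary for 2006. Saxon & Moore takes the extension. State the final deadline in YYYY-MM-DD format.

The statutory due date is 2006-07-15.
2006-07-15 is a Saturday; the next business day is 2006-07-17 (Monday).
Applying the 1 month extension: 1 month after 2006-07-17 is 2006-08-17.
2006-08-17 falls on a Thursday, which is a business day, so no adjustment is needed.
So the filing is due 2006-08-17.

2006-08-17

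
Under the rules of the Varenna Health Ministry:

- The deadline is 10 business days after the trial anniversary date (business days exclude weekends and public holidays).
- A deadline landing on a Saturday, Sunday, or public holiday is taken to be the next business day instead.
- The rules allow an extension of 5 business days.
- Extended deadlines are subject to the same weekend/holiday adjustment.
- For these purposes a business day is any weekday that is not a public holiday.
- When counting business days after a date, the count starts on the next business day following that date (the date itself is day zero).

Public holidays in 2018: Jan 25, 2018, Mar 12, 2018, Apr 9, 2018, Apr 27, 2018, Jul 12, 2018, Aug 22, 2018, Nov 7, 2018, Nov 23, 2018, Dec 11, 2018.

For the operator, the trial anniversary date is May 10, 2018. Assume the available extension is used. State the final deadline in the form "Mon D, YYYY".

May 31, 2018

Counting 10 business days after May 10, 2018 (skipping weekends and listed holidays) reaches May 24, 2018.
May 24, 2018 falls on a Thursday, which is a business day, so no adjustment is needed.
Applying the 5-business-day extension: 5 business days after May 24, 2018 is May 31, 2018.
May 31, 2018 falls on a Thursday, which is a business day, so no adjustment is needed.
So the filing is due May 31, 2018.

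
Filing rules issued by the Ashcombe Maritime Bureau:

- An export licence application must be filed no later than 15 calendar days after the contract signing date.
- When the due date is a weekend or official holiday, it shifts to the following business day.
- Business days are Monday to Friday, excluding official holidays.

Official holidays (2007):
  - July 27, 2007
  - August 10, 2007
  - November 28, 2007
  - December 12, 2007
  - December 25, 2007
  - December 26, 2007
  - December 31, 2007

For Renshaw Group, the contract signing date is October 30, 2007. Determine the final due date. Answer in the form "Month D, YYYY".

November 14, 2007

Adding 15 calendar days to October 30, 2007 gives November 14, 2007.
November 14, 2007 is a Wednesday and not a listed holiday, so it stands.
Deadline: November 14, 2007.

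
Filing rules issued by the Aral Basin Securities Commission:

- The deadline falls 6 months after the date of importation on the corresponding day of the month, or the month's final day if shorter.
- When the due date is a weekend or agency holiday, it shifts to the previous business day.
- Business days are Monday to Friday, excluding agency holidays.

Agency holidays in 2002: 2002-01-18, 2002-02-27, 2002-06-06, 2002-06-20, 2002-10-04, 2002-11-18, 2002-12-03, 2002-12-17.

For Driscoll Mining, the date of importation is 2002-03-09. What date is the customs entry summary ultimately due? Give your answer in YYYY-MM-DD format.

6 months after 2002-03-09, on the same day of the month, is 2002-09-09.
2002-09-09 is a Monday and not a listed holiday, so it stands.
Final deadline: 2002-09-09.

2002-09-09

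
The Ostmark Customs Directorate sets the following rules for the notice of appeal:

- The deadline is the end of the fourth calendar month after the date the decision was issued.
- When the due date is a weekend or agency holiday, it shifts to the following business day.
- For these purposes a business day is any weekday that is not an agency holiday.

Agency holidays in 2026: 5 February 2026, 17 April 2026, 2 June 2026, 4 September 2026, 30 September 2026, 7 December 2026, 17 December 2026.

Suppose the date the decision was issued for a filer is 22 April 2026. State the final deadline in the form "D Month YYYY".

4 months after 22 April 2026 falls in August 2026; the last day of that month is 31 August 2026.
Since 31 August 2026 is a Monday and not a holiday, the date is unchanged.
Final deadline: 31 August 2026.

31 August 2026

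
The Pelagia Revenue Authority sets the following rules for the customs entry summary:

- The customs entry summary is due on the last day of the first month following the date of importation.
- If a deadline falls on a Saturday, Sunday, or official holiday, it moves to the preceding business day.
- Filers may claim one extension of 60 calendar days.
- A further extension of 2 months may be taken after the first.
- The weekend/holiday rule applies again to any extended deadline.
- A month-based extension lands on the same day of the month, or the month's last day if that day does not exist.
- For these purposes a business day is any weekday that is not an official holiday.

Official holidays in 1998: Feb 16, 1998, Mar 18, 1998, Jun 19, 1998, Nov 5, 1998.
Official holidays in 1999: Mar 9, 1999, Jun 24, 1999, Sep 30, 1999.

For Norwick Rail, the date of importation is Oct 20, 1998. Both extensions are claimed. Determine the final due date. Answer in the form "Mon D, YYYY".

Mar 29, 1999

The first month after Oct 20, 1998 is November 1998, whose last day is Nov 30, 1998.
Nov 30, 1998 is a Monday and not a listed holiday, so it stands.
Applying the 60-calendar-day extension: Nov 30, 1998 + 60 days = Jan 29, 1999.
Since Jan 29, 1999 is a Friday and not a holiday, the date is unchanged.
Add 2 months to Jan 29, 1999: Mar 29, 1999.
Mar 29, 1999 is a Monday and not a listed holiday, so it stands.
The final due date is Mar 29, 1999.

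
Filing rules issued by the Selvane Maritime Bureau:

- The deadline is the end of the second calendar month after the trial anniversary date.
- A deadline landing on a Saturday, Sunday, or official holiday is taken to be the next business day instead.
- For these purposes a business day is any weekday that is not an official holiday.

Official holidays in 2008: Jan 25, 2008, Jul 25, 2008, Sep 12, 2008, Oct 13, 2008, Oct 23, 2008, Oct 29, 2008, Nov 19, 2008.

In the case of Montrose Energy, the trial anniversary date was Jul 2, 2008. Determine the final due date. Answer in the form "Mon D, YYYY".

2 months after Jul 2, 2008 falls in September 2008; the last day of that month is Sep 30, 2008.
Sep 30, 2008 falls on a Tuesday, which is a business day, so no adjustment is needed.
Deadline: Sep 30, 2008.

Sep 30, 2008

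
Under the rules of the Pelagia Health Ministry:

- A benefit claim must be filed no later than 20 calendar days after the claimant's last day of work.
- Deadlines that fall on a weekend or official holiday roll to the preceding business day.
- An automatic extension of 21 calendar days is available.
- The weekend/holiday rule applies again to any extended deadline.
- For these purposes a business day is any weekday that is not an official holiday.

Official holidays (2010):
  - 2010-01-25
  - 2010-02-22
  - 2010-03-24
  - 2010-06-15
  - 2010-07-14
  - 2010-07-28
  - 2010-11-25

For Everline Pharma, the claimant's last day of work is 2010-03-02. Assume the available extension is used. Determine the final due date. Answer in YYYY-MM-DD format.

Adding 20 calendar days to 2010-03-02 gives 2010-03-22.
2010-03-22 falls on a Monday, which is a business day, so no adjustment is needed.
With the 21-day extension, 2010-03-22 becomes 2010-04-12.
2010-04-12 (Monday) is already a business day.
Final deadline: 2010-04-12.

2010-04-12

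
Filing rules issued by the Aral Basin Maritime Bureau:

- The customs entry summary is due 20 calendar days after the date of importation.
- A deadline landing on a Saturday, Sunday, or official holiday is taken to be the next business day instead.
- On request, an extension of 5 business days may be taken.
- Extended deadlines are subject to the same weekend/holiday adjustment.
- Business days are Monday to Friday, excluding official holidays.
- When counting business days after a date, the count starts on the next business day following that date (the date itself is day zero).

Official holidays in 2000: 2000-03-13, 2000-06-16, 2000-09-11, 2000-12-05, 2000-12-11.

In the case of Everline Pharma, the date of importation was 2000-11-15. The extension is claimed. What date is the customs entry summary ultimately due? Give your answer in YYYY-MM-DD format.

20 calendar days after 2000-11-15 is 2000-12-05.
Because 2000-12-05 is a listed holiday, the deadline becomes 2000-12-06 (Wednesday).
Applying the 5-business-day extension: 5 business days after 2000-12-06 is 2000-12-14.
2000-12-14 is a Thursday and not a listed holiday, so it stands.
The final due date is 2000-12-14.

2000-12-14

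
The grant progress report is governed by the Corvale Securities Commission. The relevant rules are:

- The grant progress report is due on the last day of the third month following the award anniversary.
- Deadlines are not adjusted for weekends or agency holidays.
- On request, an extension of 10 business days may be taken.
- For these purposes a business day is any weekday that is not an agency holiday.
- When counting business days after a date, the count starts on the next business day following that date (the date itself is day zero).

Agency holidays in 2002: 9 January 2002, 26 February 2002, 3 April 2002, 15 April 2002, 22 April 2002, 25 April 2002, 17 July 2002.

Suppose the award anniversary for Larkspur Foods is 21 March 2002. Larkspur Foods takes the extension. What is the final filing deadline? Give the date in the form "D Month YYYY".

The third month after 21 March 2002 is June 2002, whose last day is 30 June 2002.
No adjustment is made for weekends or holidays, so 30 June 2002 stands.
Counting 10 further business days from 30 June 2002 reaches 12 July 2002.
12 July 2002 falls on a Friday. The rules make no weekend/holiday allowance, so it remains 12 July 2002.
Final deadline: 12 July 2002.

12 July 2002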